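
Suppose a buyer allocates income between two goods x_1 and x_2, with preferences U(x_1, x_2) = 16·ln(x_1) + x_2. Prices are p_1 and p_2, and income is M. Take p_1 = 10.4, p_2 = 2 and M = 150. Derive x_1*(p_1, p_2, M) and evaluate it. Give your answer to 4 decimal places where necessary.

x_1* = 3.0769

Set MRS = p_1/p_2: (16/x_1)/1 = p_1/p_2.
So x_1*(p_1,p_2) = 16·p_2/p_1, independent of income; and x_2* = (M − 16·p_2)/p_2.
At the given prices: x_1* = 16·2/10.4 = 3.0769.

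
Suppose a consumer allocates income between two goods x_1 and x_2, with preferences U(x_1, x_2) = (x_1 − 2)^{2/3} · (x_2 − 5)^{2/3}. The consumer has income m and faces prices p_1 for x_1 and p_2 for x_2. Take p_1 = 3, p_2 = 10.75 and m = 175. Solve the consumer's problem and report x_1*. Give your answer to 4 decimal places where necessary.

MRS = (x_2−5)/(x_1−2). Tangency with p_1/p_2 gives x_2−5 = (p_1/p_2)·(x_1−2).
After buying the subsistence bundle (2, 5), a share 0.5 of the remaining income goes to x_1: x_1* = 2 + 0.5·(m − 2p_1 − 5p_2)/p_1.
Discretionary income = 175 − 2·3 − 5·10.75 = 115.25; x_1* = 2 + 0.5·115.25/3 = 21.2083.

x_1* = 21.2083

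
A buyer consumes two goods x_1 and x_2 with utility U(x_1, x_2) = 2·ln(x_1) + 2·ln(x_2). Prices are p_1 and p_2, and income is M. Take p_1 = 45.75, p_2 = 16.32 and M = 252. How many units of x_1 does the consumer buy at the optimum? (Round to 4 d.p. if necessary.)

x_1* = 2.7541

Tangency: MRS = x_2/x_1 = p_1/p_2.
So 2·p_2·x_2 = 2·p_1·x_1; combined with the budget, a share 0.5 of income goes to x_1.
Demand: x_1*(p_1,p_2,M) = 0.5·M/p_1 and x_2* = 0.5·M/p_2.
At p_1=45.75, p_2=16.32, M=252: x_1* = 0.5·252/45.75 = 2.7541.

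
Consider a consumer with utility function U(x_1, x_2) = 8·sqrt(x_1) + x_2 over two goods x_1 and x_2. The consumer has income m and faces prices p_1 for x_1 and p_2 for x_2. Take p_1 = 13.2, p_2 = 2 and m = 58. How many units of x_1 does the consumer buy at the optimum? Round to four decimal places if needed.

Plugging in: x_1* = (4·2/13.2)² = 0.3673.

x_1* = 0.3673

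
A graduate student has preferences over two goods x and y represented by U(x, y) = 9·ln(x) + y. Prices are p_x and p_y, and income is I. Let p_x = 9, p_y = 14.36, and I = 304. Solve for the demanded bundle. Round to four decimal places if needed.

x* = 14.36, y* = 12.1699

MU_x = 9/x, MU_y = 1. Tangency: 9/x = p_x/p_y.
So x*(p_x,p_y) = 9·p_y/p_x, independent of income; and y* = (I − 9·p_y)/p_y.
At the given prices: x* = 9·14.36/9 = 14.36, and y* = 12.1699.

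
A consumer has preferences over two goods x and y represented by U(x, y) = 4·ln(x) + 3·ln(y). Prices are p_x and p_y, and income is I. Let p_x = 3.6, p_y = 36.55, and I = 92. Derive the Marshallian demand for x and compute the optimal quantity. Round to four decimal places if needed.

MU_x/MU_y = (4·y)/(3·x); tangency sets this equal to p_x/p_y.
Rearranging, p_y·y = (3/4)·p_x·x. Substituting into the budget gives p_x·x·(1 + (3/4)) = I.
Demand: x*(p_x,p_y,I) = 4/7·I/p_x and y* = 3/7·I/p_y.
At p_x=3.6, p_y=36.55, I=92: x* = 4/7·92/3.6 = 14.6032.

x* = 14.6032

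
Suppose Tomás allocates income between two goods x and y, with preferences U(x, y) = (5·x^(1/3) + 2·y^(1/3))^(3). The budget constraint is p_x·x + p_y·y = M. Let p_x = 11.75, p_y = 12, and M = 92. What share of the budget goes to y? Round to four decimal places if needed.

MU_x ∝ 5·x^(-2/3), MU_y ∝ 2·y^(-2/3), so MRS = (5/2)·(y/x)^(2/3) = p_x/p_y.
Solve for the ratio: y/x = [(2/5)·p_x/p_y]^(1.5).
Substitute y = (y/x)·x into the budget: x* = M/(p_x + p_y·(y/x)).
Numerically y/x = 0.245118, so x* = 92/(11.75 + 12·0.245118) = 6.2622 and y* = 0.245118·6.2622 = 1.535.
Expenditure on y: 12·1.535 = 18.4196; share = 0.2002.

share on y = 0.2002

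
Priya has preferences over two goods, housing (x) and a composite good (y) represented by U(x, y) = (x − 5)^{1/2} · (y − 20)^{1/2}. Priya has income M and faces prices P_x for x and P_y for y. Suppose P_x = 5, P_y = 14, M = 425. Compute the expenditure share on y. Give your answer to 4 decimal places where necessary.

share on y = 0.8

This is Cobb-Douglas in (x−5, y−20): tangency gives 0.5·P_y·(y−20) = 0.5·P_x·(x−5).
After buying the subsistence bundle (5, 20), a share 0.5 of the remaining income goes to x: x* = 5 + 0.5·(M − 5P_x − 20P_y)/P_x.
Discretionary income = 425 − 5·5 − 20·14 = 120; x* = 5 + 0.5·120/5 = 17; y* = 20 + 0.5·120/14 = 24.2857.
Expenditure on y: 14·24.2857 = 340; share = 0.8.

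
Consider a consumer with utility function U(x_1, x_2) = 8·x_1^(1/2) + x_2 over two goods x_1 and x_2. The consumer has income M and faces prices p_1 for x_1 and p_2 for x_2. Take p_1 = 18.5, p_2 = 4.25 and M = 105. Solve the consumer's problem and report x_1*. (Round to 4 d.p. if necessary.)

Set MRS = p_1/p_2: 4·x_1^(−1/2) = p_1/p_2.
Thus x_1* = (4·p_2/p_1)² — independent of M — with the rest of income spent on x_2.
Plugging in: x_1* = (4·4.25/18.5)² = 0.8444.

x_1* = 0.8444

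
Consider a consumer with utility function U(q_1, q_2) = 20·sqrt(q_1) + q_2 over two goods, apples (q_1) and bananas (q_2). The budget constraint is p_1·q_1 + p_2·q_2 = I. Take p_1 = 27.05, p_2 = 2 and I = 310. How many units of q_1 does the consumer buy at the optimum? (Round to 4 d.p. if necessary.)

Plugging in: q_1* = (10·2/27.05)² = 0.5467.

q_1* = 0.5467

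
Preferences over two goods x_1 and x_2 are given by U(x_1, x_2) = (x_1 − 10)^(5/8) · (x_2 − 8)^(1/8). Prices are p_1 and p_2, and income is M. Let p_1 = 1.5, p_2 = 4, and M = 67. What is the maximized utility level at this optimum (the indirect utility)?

Let x_1' = x_1−10, x_2' = x_2−8. MRS = 5·x_2'/x_1' = p_1/p_2.
After buying the subsistence bundle (10, 8), a share 5/6 of the remaining income goes to x_1: x_1* = 10 + 5/6·(M − 10p_1 − 8p_2)/p_1.
Discretionary income = 67 − 10·1.5 − 8·4 = 20; x_1* = 10 + 5/6·20/1.5 = 21.1111; x_2* = 8 + 1/6·20/4 = 8.8333.
Utility at the optimum: U(21.1111, 8.8333) = 4.4025.

V = 4.4025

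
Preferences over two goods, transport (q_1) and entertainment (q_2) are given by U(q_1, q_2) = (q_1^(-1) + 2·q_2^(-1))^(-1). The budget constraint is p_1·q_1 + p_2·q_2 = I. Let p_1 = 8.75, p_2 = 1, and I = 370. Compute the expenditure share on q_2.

share on q_2 = 0.3235

MRS = MU_q_1/MU_q_2 = (1/2)·(q_2/q_1)^(2). Set equal to p_1/p_2.
Hence q_2/q_1 = (2·p_1/p_2)^(1/(2)), i.e. raised to the 0.5 power.
Substitute q_2 = (q_2/q_1)·q_1 into the budget: q_1* = I/(p_1 + p_2·(q_2/q_1)).
Numerically q_2/q_1 = 4.1833, so q_1* = 370/(8.75 + 1·4.1833) = 28.6083 and q_2* = 4.1833·28.6083 = 119.6772.
Expenditure on q_2: 1·119.6772 = 119.6772; share = 0.3235.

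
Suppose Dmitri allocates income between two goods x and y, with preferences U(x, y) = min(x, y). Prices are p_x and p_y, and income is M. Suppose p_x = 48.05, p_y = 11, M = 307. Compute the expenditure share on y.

Demand: x*(p_x,p_y,M) = M/(p_x + p_y), y* = M/(p_x + p_y).
Here 48.05 + 11 = 59.05, giving x* = 5.199 and y* = 5.199.
Expenditure on y: 11·5.199 = 57.1888; share = 0.1863.

share on y = 0.1863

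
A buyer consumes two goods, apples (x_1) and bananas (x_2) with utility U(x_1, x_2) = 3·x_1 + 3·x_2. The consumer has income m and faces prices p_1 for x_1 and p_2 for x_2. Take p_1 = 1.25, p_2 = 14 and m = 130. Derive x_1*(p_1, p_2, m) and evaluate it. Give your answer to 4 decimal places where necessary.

x_1* = 104

Linear utility — the consumer picks whichever good has higher MU/price: 3/1.25 = 2.4 vs 3/14 = 0.2143.
x_1 gives more utility per dollar, so spend all income on x_1: x_1* = m/p_1, x_2* = 0.
Numerically: x_1* = 104, x_2* = 0.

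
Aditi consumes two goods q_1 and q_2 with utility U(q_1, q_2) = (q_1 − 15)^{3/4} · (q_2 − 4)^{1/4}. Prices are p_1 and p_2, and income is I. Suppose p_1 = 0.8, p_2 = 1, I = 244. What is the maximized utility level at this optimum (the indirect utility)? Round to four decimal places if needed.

Substituting into the budget: q_1* = 15 + 0.75·(I − 15·p_1 − 4·p_2)/p_1, and q_2* = 4 + 0.25·(…)/p_2.
Discretionary income = 244 − 15·0.8 − 4·1 = 228; q_1* = 15 + 0.75·228/0.8 = 228.75; q_2* = 4 + 0.25·228/1 = 61.
Utility at the optimum: U(228.75, 61) = 153.6025.

V = 153.6025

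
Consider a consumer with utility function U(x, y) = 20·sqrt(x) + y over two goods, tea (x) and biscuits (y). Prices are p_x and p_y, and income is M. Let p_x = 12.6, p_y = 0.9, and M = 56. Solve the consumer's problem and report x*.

x* = 0.5102

Set MRS = p_x/p_y: 10·x^(−1/2) = p_x/p_y.
Thus x* = (10·p_y/p_x)² — independent of M — with the rest of income spent on y.
Plugging in: x* = (10·0.9/12.6)² = 0.5102.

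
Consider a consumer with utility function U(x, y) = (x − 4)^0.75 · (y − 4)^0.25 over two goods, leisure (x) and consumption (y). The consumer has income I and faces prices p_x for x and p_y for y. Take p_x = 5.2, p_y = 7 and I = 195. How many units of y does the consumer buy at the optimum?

y* = 9.2214

Let x' = x−4, y' = y−4. MRS = 3·y'/x' = p_x/p_y.
Substituting into the budget: x* = 4 + 0.75·(I − 4·p_x − 4·p_y)/p_x, and y* = 4 + 0.25·(…)/p_y.
Discretionary income = 195 − 4·5.2 − 4·7 = 146.2; y* = 4 + 0.25·146.2/7 = 9.2214.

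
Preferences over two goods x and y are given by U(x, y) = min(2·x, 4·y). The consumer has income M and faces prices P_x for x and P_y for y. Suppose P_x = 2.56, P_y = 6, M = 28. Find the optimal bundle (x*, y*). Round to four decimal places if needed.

x* = 5.036, y* = 2.518

Leontief preferences: the optimum is at the kink where x/4 = y/2, i.e. y = (1/2)·x.
Budget: P_x·x + P_y·(1/2)·x = M, so (4·P_x + 2·P_y)·x = 4·M.
Demand: x*(P_x,P_y,M) = 4·M/(4·P_x + 2·P_y), y* = 2·M/(4·P_x + 2·P_y).
Here 4·2.56 + 2·6 = 22.24, giving x* = 5.036 and y* = 2.518.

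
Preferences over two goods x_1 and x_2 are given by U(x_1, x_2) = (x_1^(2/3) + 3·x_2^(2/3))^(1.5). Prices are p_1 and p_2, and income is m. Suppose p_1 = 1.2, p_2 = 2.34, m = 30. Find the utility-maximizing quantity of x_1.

x_1* = 3.0862

MRS = MU_x_1/MU_x_2 = (1/3)·(x_2/x_1)^(1/3). Set equal to p_1/p_2.
Hence x_2/x_1 = (3·p_1/p_2)^(1/(1/3)), i.e. raised to the 3 power.
With the ratio pinned down, the budget gives x_1* = m/(p_1 + p_2·(x_2/x_1)) and x_2* = (x_2/x_1)·x_1*.
Numerically x_2/x_1 = 3.641329, so x_1* = 30/(1.2 + 2.34·3.641329) = 3.0862.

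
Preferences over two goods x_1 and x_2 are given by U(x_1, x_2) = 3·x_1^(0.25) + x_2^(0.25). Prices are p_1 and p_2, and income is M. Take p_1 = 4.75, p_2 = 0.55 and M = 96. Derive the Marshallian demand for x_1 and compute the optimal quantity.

x_1* = 13.7096

From the CES first-order condition, 3·(x_2/x_1)^(0.75) = p_1/p_2.
Hence x_2/x_1 = ((1/3)·p_1/p_2)^(1/(0.75)), i.e. raised to the 4/3 power.
Substitute x_2 = (x_2/x_1)·x_1 into the budget: x_1* = M/(p_1 + p_2·(x_2/x_1)).
Numerically x_2/x_1 = 4.095242, so x_1* = 96/(4.75 + 0.55·4.095242) = 13.7096.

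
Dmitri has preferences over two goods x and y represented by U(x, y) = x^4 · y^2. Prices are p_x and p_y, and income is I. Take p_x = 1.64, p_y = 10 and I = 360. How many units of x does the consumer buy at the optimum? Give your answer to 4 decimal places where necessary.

Demand: x*(p_x,p_y,I) = 2/3·I/p_x and y* = 1/3·I/p_y.
At p_x=1.64, p_y=10, I=360: x* = 2/3·360/1.64 = 146.3415.

x* = 146.3415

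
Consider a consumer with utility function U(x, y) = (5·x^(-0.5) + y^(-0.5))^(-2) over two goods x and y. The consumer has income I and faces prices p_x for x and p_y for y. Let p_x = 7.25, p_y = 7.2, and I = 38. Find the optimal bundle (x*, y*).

From the CES first-order condition, 5·(y/x)^(1.5) = p_x/p_y.
Hence y/x = ((1/5)·p_x/p_y)^(1/(1.5)), i.e. raised to the 2/3 power.
Substitute y = (y/x)·x into the budget: x* = I/(p_x + p_y·(y/x)).
Numerically y/x = 0.343577, so x* = 38/(7.25 + 7.2·0.343577) = 3.908 and y* = 0.343577·3.908 = 1.3427.

x* = 3.908, y* = 1.3427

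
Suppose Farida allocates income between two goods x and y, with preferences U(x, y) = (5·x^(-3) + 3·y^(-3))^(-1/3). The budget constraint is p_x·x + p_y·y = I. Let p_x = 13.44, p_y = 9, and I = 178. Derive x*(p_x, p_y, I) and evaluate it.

x* = 8.0194

MRS = MU_x/MU_y = (5/3)·(y/x)^(4). Set equal to p_x/p_y.
Hence y/x = ((3/5)·p_x/p_y)^(1/(4)), i.e. raised to the 0.25 power.
With the ratio pinned down, the budget gives x* = I/(p_x + p_y·(y/x)) and y* = (y/x)·x*.
Numerically y/x = 0.97292, so x* = 178/(13.44 + 9·0.97292) = 8.0194.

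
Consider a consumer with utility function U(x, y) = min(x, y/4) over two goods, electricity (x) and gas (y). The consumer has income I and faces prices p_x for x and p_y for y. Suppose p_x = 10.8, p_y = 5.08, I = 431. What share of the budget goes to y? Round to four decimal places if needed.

Demand: x*(p_x,p_y,I) = I/(p_x + 4·p_y), y* = 4·I/(p_x + 4·p_y).
Here 10.8 + 4·5.08 = 31.12, giving x* = 13.8496 and y* = 55.3985.
Expenditure on y: 5.08·55.3985 = 281.4242; share = 0.653.

share on y = 0.653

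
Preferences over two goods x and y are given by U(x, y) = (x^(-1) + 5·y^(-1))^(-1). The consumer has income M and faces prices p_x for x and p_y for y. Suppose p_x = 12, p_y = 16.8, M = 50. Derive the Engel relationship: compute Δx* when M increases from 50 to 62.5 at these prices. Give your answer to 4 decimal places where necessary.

With the ratio pinned down, the budget gives x* = M/(p_x + p_y·(y/x)) and y* = (y/x)·x*.
Numerically y/x = 1.889822, so x* = 50/(12 + 16.8·1.889822) = 1.1429.
At M' = 62.5: x* = 1.4286. Change: 1.4286 − 1.1429 = 0.2857.

Δx* = 0.2857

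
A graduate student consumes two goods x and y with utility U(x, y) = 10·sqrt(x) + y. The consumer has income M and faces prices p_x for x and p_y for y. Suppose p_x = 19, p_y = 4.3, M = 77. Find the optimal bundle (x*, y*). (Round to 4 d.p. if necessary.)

x* = 1.2805, y* = 12.2491

Set MRS = p_x/p_y: 5·x^(−1/2) = p_x/p_y.
Solve: √x = 5·p_y/p_x, so x*(p_x,p_y) = (5·p_y/p_x)², and y* = (M − p_x·x*)/p_y.
Plugging in: x* = (5·4.3/19)² = 1.2805, y* = 12.2491.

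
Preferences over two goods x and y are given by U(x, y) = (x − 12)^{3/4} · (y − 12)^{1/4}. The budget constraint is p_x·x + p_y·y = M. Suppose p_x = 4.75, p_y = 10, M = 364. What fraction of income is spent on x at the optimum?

share on x = 0.5419

MRS = 3·(y−12)/(x−12). Tangency with p_x/p_y gives y−12 = (1/3)·(p_x/p_y)·(x−12).
Substituting into the budget: x* = 12 + 0.75·(M − 12·p_x − 12·p_y)/p_x, and y* = 12 + 0.25·(…)/p_y.
Discretionary income = 364 − 12·4.75 − 12·10 = 187; x* = 12 + 0.75·187/4.75 = 41.5263; y* = 12 + 0.25·187/10 = 16.675.
Expenditure on x: 4.75·41.5263 = 197.25; share = 0.5419.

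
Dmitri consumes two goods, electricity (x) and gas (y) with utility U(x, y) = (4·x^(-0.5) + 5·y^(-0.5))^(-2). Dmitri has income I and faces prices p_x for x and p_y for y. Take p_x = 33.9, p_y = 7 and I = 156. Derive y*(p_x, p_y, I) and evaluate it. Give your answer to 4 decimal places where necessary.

y* = 9.0666

MRS = MU_x/MU_y = (4/5)·(y/x)^(1.5). Set equal to p_x/p_y.
Solve for the ratio: y/x = [(5/4)·p_x/p_y]^(2/3).
Substitute y = (y/x)·x into the budget: x* = I/(p_x + p_y·(y/x)).
Numerically y/x = 3.321552, so x* = 156/(33.9 + 7·3.321552) = 2.7296 and y* = 3.321552·2.7296 = 9.0666.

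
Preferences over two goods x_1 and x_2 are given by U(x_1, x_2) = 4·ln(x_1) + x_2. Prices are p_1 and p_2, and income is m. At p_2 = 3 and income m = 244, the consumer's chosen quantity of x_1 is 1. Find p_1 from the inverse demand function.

MU_x_1 = 4/x_1, MU_x_2 = 1. Tangency: 4/x_1 = p_1/p_2.
So x_1*(p_1,p_2) = 4·p_2/p_1, independent of income; and x_2* = (m − 4·p_2)/p_2.
Set x_1* = 1 in the demand function and solve for p_1: p_1 = 12.

p_1 = 12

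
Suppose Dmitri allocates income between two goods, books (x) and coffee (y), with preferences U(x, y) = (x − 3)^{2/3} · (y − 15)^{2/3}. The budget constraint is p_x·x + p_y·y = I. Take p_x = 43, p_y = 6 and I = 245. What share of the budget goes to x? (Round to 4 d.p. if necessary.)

share on x = 0.5796

Let x' = x−3, y' = y−15. MRS = y'/x' = p_x/p_y.
After buying the subsistence bundle (3, 15), a share 0.5 of the remaining income goes to x: x* = 3 + 0.5·(I − 3p_x − 15p_y)/p_x.
Discretionary income = 245 − 3·43 − 15·6 = 26; x* = 3 + 0.5·26/43 = 3.3023; y* = 15 + 0.5·26/6 = 17.1667.
Expenditure on x: 43·3.3023 = 142; share = 0.5796.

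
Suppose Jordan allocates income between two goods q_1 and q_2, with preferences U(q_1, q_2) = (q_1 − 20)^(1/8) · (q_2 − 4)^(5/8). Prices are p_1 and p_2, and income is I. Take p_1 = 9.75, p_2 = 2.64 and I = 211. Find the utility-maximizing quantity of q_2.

MRS = (1/5)·(q_2−4)/(q_1−20). Tangency with p_1/p_2 gives q_2−4 = 5·(p_1/p_2)·(q_1−20).
Substituting into the budget: q_1* = 20 + 1/6·(I − 20·p_1 − 4·p_2)/p_1, and q_2* = 4 + 5/6·(…)/p_2.
Discretionary income = 211 − 20·9.75 − 4·2.64 = 5.44; q_2* = 4 + 5/6·5.44/2.64 = 5.7172.

q_2* = 5.7172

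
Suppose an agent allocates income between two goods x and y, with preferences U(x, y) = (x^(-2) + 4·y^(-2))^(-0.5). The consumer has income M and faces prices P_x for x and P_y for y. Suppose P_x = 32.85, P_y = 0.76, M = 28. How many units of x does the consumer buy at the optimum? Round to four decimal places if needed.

x* = 0.755

With the ratio pinned down, the budget gives x* = M/(P_x + P_y·(y/x)) and y* = (y/x)·x*.
Numerically y/x = 5.570924, so x* = 28/(32.85 + 0.76·5.570924) = 0.755.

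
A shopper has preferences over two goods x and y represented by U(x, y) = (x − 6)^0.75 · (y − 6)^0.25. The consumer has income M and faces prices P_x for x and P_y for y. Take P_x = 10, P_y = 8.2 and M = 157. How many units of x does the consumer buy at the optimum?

This is Cobb-Douglas in (x−6, y−6): tangency gives 0.75·P_y·(y−6) = 0.25·P_x·(x−6).
Substituting into the budget: x* = 6 + 0.75·(M − 6·P_x − 6·P_y)/P_x, and y* = 6 + 0.25·(…)/P_y.
Discretionary income = 157 − 6·10 − 6·8.2 = 47.8; x* = 6 + 0.75·47.8/10 = 9.585.

x* = 9.585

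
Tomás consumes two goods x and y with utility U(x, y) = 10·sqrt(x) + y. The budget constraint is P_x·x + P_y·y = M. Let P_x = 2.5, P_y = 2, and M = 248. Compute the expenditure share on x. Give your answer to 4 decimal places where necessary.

Utility is quasi-linear in y; the FOC for x is 5/√x = P_x/P_y.
Solve: √x = 5·P_y/P_x, so x*(P_x,P_y) = (5·P_y/P_x)², and y* = (M − P_x·x*)/P_y.
Plugging in: x* = (5·2/2.5)² = 16, y* = 104.
Expenditure on x: 2.5·16 = 40; share = 0.1613.

share on x = 0.1613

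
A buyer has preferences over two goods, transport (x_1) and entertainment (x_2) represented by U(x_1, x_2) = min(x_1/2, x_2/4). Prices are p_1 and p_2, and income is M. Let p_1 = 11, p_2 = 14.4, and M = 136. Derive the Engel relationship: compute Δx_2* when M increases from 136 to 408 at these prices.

Here 2·11 + 4·14.4 = 79.6, giving x_2* = 6.8342.
At M' = 408: x_2* = 20.5025. Change: 20.5025 − 6.8342 = 13.6683.

Δx_2* = 13.6683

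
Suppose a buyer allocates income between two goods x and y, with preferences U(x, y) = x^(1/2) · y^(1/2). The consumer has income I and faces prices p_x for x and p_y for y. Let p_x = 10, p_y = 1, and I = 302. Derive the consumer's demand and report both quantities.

x* = 15.1, y* = 151

Tangency: MRS = y/x = p_x/p_y.
Rearranging, p_y·y = p_x·x. Substituting into the budget gives p_x·x·(1 + 1) = I.
Demand: x*(p_x,p_y,I) = 0.5·I/p_x and y* = 0.5·I/p_y.
At p_x=10, p_y=1, I=302: x* = 0.5·302/10 = 15.1, y* = 151.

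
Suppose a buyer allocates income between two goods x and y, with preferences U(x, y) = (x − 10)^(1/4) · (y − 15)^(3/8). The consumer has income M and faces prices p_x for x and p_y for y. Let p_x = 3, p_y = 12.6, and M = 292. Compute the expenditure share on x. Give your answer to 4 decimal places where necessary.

share on x = 0.2027

Let x' = x−10, y' = y−15. MRS = (2/3)·y'/x' = p_x/p_y.
Substituting into the budget: x* = 10 + 0.4·(M − 10·p_x − 15·p_y)/p_x, and y* = 15 + 0.6·(…)/p_y.
Discretionary income = 292 − 10·3 − 15·12.6 = 73; x* = 10 + 0.4·73/3 = 19.7333; y* = 15 + 0.6·73/12.6 = 18.4762.
Expenditure on x: 3·19.7333 = 59.2; share = 0.2027.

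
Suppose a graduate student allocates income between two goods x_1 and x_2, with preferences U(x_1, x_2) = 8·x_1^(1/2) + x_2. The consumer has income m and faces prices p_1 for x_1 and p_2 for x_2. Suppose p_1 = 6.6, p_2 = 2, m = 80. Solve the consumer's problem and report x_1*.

Set MRS = p_1/p_2: 4·x_1^(−1/2) = p_1/p_2.
Solve: √x_1 = 4·p_2/p_1, so x_1*(p_1,p_2) = (4·p_2/p_1)², and x_2* = (m − p_1·x_1*)/p_2.
Plugging in: x_1* = (4·2/6.6)² = 1.4692.

x_1* = 1.4692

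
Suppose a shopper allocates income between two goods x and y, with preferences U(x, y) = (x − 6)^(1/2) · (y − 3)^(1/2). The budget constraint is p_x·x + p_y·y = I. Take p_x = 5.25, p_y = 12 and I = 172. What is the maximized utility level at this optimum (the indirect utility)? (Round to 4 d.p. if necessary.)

V = 6.5829

Let x' = x−6, y' = y−3. MRS = y'/x' = p_x/p_y.
After buying the subsistence bundle (6, 3), a share 0.5 of the remaining income goes to x: x* = 6 + 0.5·(I − 6p_x − 3p_y)/p_x.
Discretionary income = 172 − 6·5.25 − 3·12 = 104.5; x* = 6 + 0.5·104.5/5.25 = 15.9524; y* = 3 + 0.5·104.5/12 = 7.3542.
Utility at the optimum: U(15.9524, 7.3542) = 6.5829.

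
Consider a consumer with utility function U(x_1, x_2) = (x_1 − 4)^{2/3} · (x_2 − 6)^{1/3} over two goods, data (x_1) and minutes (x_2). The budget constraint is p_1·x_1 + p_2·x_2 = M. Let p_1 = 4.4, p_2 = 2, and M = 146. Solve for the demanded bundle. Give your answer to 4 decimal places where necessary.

This is Cobb-Douglas in (x_1−4, x_2−6): tangency gives 2/3·p_2·(x_2−6) = 1/3·p_1·(x_1−4).
Substituting into the budget: x_1* = 4 + 2/3·(M − 4·p_1 − 6·p_2)/p_1, and x_2* = 6 + 1/3·(…)/p_2.
Discretionary income = 146 − 4·4.4 − 6·2 = 116.4; x_1* = 4 + 2/3·116.4/4.4 = 21.6364; x_2* = 6 + 1/3·116.4/2 = 25.4.

x_1* = 21.6364, x_2* = 25.4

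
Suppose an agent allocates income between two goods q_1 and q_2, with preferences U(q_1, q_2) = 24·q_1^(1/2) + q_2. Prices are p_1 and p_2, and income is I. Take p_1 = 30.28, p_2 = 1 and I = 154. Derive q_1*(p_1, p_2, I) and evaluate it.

Set MRS = p_1/p_2: 12·q_1^(−1/2) = p_1/p_2.
Solve: √q_1 = 12·p_2/p_1, so q_1*(p_1,p_2) = (12·p_2/p_1)², and q_2* = (I − p_1·q_1*)/p_2.
Plugging in: q_1* = (12·1/30.28)² = 0.1571.

q_1* = 0.1571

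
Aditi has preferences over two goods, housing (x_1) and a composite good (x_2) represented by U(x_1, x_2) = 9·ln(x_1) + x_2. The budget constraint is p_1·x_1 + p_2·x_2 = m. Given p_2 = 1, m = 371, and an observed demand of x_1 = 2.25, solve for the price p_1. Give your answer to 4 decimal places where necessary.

MU_x_1 = 9/x_1, MU_x_2 = 1. Tangency: 9/x_1 = p_1/p_2.
So x_1*(p_1,p_2) = 9·p_2/p_1, independent of income; and x_2* = (m − 9·p_2)/p_2.
Set x_1* = 2.25 in the demand function and solve for p_1: p_1 = 4.

p_1 = 4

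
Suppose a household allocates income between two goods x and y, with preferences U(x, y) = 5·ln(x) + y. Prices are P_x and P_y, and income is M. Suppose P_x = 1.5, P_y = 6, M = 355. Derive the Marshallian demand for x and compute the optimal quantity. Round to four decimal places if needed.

MU_x = 5/x, MU_y = 1. Tangency: 5/x = P_x/P_y.
So x*(P_x,P_y) = 5·P_y/P_x, independent of income; and y* = (M − 5·P_y)/P_y.
At the given prices: x* = 5·6/1.5 = 20.

x* = 20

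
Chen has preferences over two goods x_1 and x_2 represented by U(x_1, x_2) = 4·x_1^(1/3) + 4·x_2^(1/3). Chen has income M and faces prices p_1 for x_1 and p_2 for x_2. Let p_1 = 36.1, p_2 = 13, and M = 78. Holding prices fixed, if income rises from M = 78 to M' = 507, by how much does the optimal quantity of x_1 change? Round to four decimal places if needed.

MU_x_1 ∝ 4·x_1^(-2/3), MU_x_2 ∝ 4·x_2^(-2/3), so MRS = (x_2/x_1)^(2/3) = p_1/p_2.
Solve for the ratio: x_2/x_1 = [p_1/p_2]^(1.5).
With the ratio pinned down, the budget gives x_1* = M/(p_1 + p_2·(x_2/x_1)) and x_2* = (x_2/x_1)·x_1*.
Numerically x_2/x_1 = 4.627493, so x_1* = 78/(36.1 + 13·4.627493) = 0.8103.
At M' = 507: x_1* = 5.2671. Change: 5.2671 − 0.8103 = 4.4568.

Δx_1* = 4.4568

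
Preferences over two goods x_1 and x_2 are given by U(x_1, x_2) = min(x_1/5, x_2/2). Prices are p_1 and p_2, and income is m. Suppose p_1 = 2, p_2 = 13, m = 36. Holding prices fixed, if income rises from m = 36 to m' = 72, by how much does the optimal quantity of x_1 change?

With perfect complements, no substitution: consume in ratio x_1:x_2 = 5:2.
Budget: p_1·x_1 + p_2·(2/5)·x_1 = m, so (5·p_1 + 2·p_2)·x_1 = 5·m.
Demand: x_1*(p_1,p_2,m) = 5·m/(5·p_1 + 2·p_2), x_2* = 2·m/(5·p_1 + 2·p_2).
Here 5·2 + 2·13 = 36, giving x_1* = 5.
At m' = 72: x_1* = 10. Change: 10 − 5 = 5.

Δx_1* = 5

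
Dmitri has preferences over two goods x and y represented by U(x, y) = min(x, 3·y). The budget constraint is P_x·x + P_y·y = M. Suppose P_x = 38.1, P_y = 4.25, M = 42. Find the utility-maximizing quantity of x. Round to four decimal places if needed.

x* = 1.0628

Leontief preferences: the optimum is at the kink where x/3 = y/1, i.e. y = (1/3)·x.
Budget: P_x·x + P_y·(1/3)·x = M, so (3·P_x + P_y)·x = 3·M.
Demand: x*(P_x,P_y,M) = 3·M/(3·P_x + P_y), y* = M/(3·P_x + P_y).
Here 3·38.1 + 4.25 = 118.55, giving x* = 1.0628.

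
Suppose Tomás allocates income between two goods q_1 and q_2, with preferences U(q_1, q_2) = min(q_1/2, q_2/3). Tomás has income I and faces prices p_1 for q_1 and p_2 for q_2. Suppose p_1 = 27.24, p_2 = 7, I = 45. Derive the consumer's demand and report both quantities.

With perfect complements, no substitution: consume in ratio q_1:q_2 = 2:3.
Budget: p_1·q_1 + p_2·(3/2)·q_1 = I, so (2·p_1 + 3·p_2)·q_1 = 2·I.
Demand: q_1*(p_1,p_2,I) = 2·I/(2·p_1 + 3·p_2), q_2* = 3·I/(2·p_1 + 3·p_2).
Here 2·27.24 + 3·7 = 75.48, giving q_1* = 1.1924 and q_2* = 1.7886.

q_1* = 1.1924, q_2* = 1.7886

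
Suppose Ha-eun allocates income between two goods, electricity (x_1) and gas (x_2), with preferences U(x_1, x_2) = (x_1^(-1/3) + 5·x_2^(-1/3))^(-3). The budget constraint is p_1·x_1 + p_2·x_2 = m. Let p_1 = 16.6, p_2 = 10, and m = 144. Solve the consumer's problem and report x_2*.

MRS = MU_x_1/MU_x_2 = (1/5)·(x_2/x_1)^(4/3). Set equal to p_1/p_2.
Solve for the ratio: x_2/x_1 = [5·p_1/p_2]^(0.75).
With the ratio pinned down, the budget gives x_1* = m/(p_1 + p_2·(x_2/x_1)) and x_2* = (x_2/x_1)·x_1*.
Numerically x_2/x_1 = 4.889997, so x_1* = 144/(16.6 + 10·4.889997) = 2.1985 and x_2* = 4.889997·2.1985 = 10.7505.

x_2* = 10.7505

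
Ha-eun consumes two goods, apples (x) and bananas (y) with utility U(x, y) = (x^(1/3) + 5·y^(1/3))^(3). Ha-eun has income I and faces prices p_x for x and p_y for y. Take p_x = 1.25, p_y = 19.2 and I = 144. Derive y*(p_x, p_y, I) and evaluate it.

y* = 5.5533

MRS = MU_x/MU_y = (1/5)·(y/x)^(2/3). Set equal to p_x/p_y.
Hence y/x = (5·p_x/p_y)^(1/(2/3)), i.e. raised to the 1.5 power.
Substitute y = (y/x)·x into the budget: x* = I/(p_x + p_y·(y/x)).
Numerically y/x = 0.185724, so x* = 144/(1.25 + 19.2·0.185724) = 29.9009 and y* = 0.185724·29.9009 = 5.5533.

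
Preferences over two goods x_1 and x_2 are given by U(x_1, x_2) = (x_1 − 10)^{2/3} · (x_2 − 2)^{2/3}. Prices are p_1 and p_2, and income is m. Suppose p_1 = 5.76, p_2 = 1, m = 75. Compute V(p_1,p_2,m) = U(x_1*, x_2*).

V = 4.7319

This is Cobb-Douglas in (x_1−10, x_2−2): tangency gives 2/3·p_2·(x_2−2) = 2/3·p_1·(x_1−10).
After buying the subsistence bundle (10, 2), a share 0.5 of the remaining income goes to x_1: x_1* = 10 + 0.5·(m − 10p_1 − 2p_2)/p_1.
Discretionary income = 75 − 10·5.76 − 2·1 = 15.4; x_1* = 10 + 0.5·15.4/5.76 = 11.3368; x_2* = 2 + 0.5·15.4/1 = 9.7.
Utility at the optimum: U(11.3368, 9.7) = 4.7319.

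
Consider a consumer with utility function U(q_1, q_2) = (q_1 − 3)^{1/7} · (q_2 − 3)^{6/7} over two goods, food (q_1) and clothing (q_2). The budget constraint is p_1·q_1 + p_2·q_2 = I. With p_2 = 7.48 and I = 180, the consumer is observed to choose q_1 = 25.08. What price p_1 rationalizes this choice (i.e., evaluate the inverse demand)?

p_1 = 1

This is Cobb-Douglas in (q_1−3, q_2−3): tangency gives 1/7·p_2·(q_2−3) = 6/7·p_1·(q_1−3).
After buying the subsistence bundle (3, 3), a share 1/7 of the remaining income goes to q_1: q_1* = 3 + 1/7·(I − 3p_1 − 3p_2)/p_1.
Set q_1* = 25.08 in the demand function and solve for p_1: p_1 = 1.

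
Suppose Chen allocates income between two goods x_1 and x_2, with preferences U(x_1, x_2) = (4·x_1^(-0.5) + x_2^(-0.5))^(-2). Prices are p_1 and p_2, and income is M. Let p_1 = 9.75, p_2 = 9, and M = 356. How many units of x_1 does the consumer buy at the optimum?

x_1* = 26.3364

From the CES first-order condition, 4·(x_2/x_1)^(1.5) = p_1/p_2.
Solve for the ratio: x_2/x_1 = [(1/4)·p_1/p_2]^(2/3).
With the ratio pinned down, the budget gives x_1* = M/(p_1 + p_2·(x_2/x_1)) and x_2* = (x_2/x_1)·x_1*.
Numerically x_2/x_1 = 0.418602, so x_1* = 356/(9.75 + 9·0.418602) = 26.3364.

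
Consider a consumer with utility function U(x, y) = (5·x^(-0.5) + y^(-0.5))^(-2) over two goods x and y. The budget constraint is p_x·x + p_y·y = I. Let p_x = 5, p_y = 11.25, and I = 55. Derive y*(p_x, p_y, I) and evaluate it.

With the ratio pinned down, the budget gives x* = I/(p_x + p_y·(y/x)) and y* = (y/x)·x*.
Numerically y/x = 0.199174, so x* = 55/(5 + 11.25·0.199174) = 7.5959 and y* = 0.199174·7.5959 = 1.5129.

y* = 1.5129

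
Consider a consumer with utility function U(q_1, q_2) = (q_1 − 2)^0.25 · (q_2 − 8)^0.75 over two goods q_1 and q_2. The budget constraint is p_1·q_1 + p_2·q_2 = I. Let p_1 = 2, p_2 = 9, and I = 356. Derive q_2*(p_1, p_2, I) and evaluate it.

q_2* = 31.3333

MRS = (1/3)·(q_2−8)/(q_1−2). Tangency with p_1/p_2 gives q_2−8 = 3·(p_1/p_2)·(q_1−2).
Substituting into the budget: q_1* = 2 + 0.25·(I − 2·p_1 − 8·p_2)/p_1, and q_2* = 8 + 0.75·(…)/p_2.
Discretionary income = 356 − 2·2 − 8·9 = 280; q_2* = 8 + 0.75·280/9 = 31.3333.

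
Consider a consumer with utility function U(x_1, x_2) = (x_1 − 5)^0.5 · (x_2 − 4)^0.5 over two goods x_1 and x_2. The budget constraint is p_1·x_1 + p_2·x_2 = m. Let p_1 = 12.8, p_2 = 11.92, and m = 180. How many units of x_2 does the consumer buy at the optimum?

x_2* = 6.8658

Let x_1' = x_1−5, x_2' = x_2−4. MRS = x_2'/x_1' = p_1/p_2.
Substituting into the budget: x_1* = 5 + 0.5·(m − 5·p_1 − 4·p_2)/p_1, and x_2* = 4 + 0.5·(…)/p_2.
Discretionary income = 180 − 5·12.8 − 4·11.92 = 68.32; x_2* = 4 + 0.5·68.32/11.92 = 6.8658.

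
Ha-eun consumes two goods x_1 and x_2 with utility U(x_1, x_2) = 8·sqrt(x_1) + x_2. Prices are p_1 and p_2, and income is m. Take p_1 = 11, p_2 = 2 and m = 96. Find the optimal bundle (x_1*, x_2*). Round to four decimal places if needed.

x_1* = 0.5289, x_2* = 45.0909

Set MRS = p_1/p_2: 4·x_1^(−1/2) = p_1/p_2.
Thus x_1* = (4·p_2/p_1)² — independent of m — with the rest of income spent on x_2.
Plugging in: x_1* = (4·2/11)² = 0.5289, x_2* = 45.0909.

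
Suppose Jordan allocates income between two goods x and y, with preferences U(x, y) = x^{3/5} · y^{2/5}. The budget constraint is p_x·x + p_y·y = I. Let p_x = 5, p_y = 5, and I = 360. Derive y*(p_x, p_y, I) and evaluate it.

Tangency: MRS = (3/2)·y/x = p_x/p_y.
So 0.6·p_y·y = 0.4·p_x·x; combined with the budget, a share 0.6 of income goes to x.
Demand: x*(p_x,p_y,I) = 0.6·I/p_x and y* = 0.4·I/p_y.
At p_x=5, p_y=5, I=360: y* = 0.4·360/5 = 28.8.

y* = 28.8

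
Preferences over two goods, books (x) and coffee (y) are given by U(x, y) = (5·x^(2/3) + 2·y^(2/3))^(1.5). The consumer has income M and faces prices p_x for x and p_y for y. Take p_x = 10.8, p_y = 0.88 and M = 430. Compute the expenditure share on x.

From the CES first-order condition, (5/2)·(y/x)^(1/3) = p_x/p_y.
Solve for the ratio: y/x = [(2/5)·p_x/p_y]^(3).
Substitute y = (y/x)·x into the budget: x* = M/(p_x + p_y·(y/x)).
Numerically y/x = 118.305034, so x* = 430/(10.8 + 0.88·118.305034) = 3.7421 and y* = 118.305034·3.7421 = 442.7105.
Expenditure on x: 10.8·3.7421 = 40.4148; share = 0.094.

share on x = 0.094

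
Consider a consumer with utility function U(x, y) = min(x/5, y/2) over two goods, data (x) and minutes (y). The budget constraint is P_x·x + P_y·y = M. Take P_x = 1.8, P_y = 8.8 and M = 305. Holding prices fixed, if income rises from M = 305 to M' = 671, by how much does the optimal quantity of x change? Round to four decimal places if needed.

Demand: x*(P_x,P_y,M) = 5·M/(5·P_x + 2·P_y), y* = 2·M/(5·P_x + 2·P_y).
Here 5·1.8 + 2·8.8 = 26.6, giving x* = 57.3308.
At M' = 671: x* = 126.1278. Change: 126.1278 − 57.3308 = 68.797.

Δx* = 68.797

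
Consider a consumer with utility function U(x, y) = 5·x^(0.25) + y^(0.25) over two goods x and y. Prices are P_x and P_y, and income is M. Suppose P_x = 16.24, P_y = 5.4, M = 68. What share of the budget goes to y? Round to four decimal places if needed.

share on y = 0.1444

Substitute y = (y/x)·x into the budget: x* = M/(P_x + P_y·(y/x)).
Numerically y/x = 0.507726, so x* = 68/(16.24 + 5.4·0.507726) = 3.5824 and y* = 0.507726·3.5824 = 1.8189.
Expenditure on y: 5.4·1.8189 = 9.8219; share = 0.1444.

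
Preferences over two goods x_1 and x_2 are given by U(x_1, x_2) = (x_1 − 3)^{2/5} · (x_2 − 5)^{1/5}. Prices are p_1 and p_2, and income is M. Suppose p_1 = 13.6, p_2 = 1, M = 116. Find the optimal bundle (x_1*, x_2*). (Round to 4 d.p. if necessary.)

x_1* = 6.4412, x_2* = 28.4

Let x_1' = x_1−3, x_2' = x_2−5. MRS = 2·x_2'/x_1' = p_1/p_2.
After buying the subsistence bundle (3, 5), a share 2/3 of the remaining income goes to x_1: x_1* = 3 + 2/3·(M − 3p_1 − 5p_2)/p_1.
Discretionary income = 116 − 3·13.6 − 5·1 = 70.2; x_1* = 3 + 2/3·70.2/13.6 = 6.4412; x_2* = 5 + 1/3·70.2/1 = 28.4.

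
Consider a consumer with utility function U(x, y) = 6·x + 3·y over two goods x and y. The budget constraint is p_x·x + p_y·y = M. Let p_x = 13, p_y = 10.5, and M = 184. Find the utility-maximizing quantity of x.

Linear utility — the consumer picks whichever good has higher MU/price: 6/13 = 0.4615 vs 3/10.5 = 0.2857.
x gives more utility per dollar, so spend all income on x: x* = M/p_x, y* = 0.
Numerically: x* = 14.1538, y* = 0.

x* = 14.1538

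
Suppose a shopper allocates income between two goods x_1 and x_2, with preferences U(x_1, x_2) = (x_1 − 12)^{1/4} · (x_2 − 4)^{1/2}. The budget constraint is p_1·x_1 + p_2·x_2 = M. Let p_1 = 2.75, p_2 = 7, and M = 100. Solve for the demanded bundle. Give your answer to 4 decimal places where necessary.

MRS = (1/2)·(x_2−4)/(x_1−12). Tangency with p_1/p_2 gives x_2−4 = 2·(p_1/p_2)·(x_1−12).
Substituting into the budget: x_1* = 12 + 1/3·(M − 12·p_1 − 4·p_2)/p_1, and x_2* = 4 + 2/3·(…)/p_2.
Discretionary income = 100 − 12·2.75 − 4·7 = 39; x_1* = 12 + 1/3·39/2.75 = 16.7273; x_2* = 4 + 2/3·39/7 = 7.7143.

x_1* = 16.7273, x_2* = 7.7143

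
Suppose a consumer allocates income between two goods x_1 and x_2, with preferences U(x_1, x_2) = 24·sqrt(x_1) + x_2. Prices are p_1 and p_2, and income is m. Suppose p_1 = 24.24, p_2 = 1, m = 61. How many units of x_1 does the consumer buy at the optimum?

x_1* = 0.2451

Thus x_1* = (12·p_2/p_1)² — independent of m — with the rest of income spent on x_2.
Plugging in: x_1* = (12·1/24.24)² = 0.2451.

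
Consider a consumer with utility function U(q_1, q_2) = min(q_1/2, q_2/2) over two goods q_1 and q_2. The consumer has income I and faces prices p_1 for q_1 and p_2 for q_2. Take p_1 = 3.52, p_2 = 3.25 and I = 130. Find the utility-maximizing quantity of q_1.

q_1* = 19.2024

With perfect complements, no substitution: consume in ratio q_1:q_2 = 2:2.
Budget: p_1·q_1 + p_2·q_1 = I, so (2·p_1 + 2·p_2)·q_1 = 2·I.
Demand: q_1*(p_1,p_2,I) = 2·I/(2·p_1 + 2·p_2), q_2* = 2·I/(2·p_1 + 2·p_2).
Here 2·3.52 + 2·3.25 = 13.54, giving q_1* = 19.2024.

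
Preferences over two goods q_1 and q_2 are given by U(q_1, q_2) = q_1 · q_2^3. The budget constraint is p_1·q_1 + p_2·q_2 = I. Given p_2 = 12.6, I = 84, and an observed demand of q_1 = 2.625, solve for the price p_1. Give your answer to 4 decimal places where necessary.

p_1 = 8

Tangency: MRS = (1/3)·q_2/q_1 = p_1/p_2.
So p_2·q_2 = 3·p_1·q_1; combined with the budget, a share 0.25 of income goes to q_1.
Demand: q_1*(p_1,p_2,I) = 0.25·I/p_1 and q_2* = 0.75·I/p_2.
Set q_1* = 2.625 in the demand function and solve for p_1: p_1 = 8.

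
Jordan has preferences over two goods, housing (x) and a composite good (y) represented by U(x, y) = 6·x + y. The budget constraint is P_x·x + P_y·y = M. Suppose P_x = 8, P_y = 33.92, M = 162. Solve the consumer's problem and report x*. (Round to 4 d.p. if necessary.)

x* = 20.25

Numerically: x* = 20.25, y* = 0.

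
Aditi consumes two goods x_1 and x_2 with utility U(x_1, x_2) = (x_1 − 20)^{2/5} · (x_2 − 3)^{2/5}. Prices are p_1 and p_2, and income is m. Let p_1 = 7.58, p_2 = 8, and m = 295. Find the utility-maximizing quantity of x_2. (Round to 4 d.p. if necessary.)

Substituting into the budget: x_1* = 20 + 0.5·(m − 20·p_1 − 3·p_2)/p_1, and x_2* = 3 + 0.5·(…)/p_2.
Discretionary income = 295 − 20·7.58 − 3·8 = 119.4; x_2* = 3 + 0.5·119.4/8 = 10.4625.

x_2* = 10.4625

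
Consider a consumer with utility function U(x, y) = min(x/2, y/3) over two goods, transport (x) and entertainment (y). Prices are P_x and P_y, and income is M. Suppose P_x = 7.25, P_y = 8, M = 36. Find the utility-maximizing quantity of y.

y* = 2.8052

With perfect complements, no substitution: consume in ratio x:y = 2:3.
Budget: P_x·x + P_y·(3/2)·x = M, so (2·P_x + 3·P_y)·x = 2·M.
Demand: x*(P_x,P_y,M) = 2·M/(2·P_x + 3·P_y), y* = 3·M/(2·P_x + 3·P_y).
Here 2·7.25 + 3·8 = 38.5, giving y* = 2.8052.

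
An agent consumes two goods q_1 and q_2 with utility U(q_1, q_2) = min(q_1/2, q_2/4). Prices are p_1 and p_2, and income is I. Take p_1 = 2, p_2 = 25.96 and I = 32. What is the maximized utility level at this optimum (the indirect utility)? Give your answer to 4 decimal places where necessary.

With perfect complements, no substitution: consume in ratio q_1:q_2 = 2:4.
Budget: p_1·q_1 + p_2·2·q_1 = I, so (2·p_1 + 4·p_2)·q_1 = 2·I.
Demand: q_1*(p_1,p_2,I) = 2·I/(2·p_1 + 4·p_2), q_2* = 4·I/(2·p_1 + 4·p_2).
Here 2·2 + 4·25.96 = 107.84, giving q_1* = 0.5935 and q_2* = 1.1869.
Utility at the optimum: U(0.5935, 1.1869) = 0.2967.

V = 0.2967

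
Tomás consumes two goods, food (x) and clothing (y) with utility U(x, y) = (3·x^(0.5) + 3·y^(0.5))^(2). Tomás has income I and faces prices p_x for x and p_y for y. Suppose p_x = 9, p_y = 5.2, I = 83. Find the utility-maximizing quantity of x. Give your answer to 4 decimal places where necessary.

Numerically y/x = 2.995562, so x* = 83/(9 + 5.2·2.995562) = 3.3772.

x* = 3.3772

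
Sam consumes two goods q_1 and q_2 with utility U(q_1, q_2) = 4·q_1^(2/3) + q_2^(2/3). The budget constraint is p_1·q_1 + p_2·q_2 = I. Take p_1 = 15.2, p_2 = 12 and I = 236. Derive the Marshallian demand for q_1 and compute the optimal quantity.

MRS = MU_q_1/MU_q_2 = 4·(q_2/q_1)^(1/3). Set equal to p_1/p_2.
Hence q_2/q_1 = ((1/4)·p_1/p_2)^(1/(1/3)), i.e. raised to the 3 power.
Substitute q_2 = (q_2/q_1)·q_1 into the budget: q_1* = I/(p_1 + p_2·(q_2/q_1)).
Numerically q_2/q_1 = 0.031755, so q_1* = 236/(15.2 + 12·0.031755) = 15.1466.

q_1* = 15.1466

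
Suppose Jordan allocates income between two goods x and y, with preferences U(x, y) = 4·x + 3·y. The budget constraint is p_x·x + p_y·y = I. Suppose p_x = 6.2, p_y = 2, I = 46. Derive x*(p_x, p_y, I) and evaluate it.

Perfect substitutes: compare marginal utility per dollar. 4/p_x vs 3/p_y → 0.6452 vs 1.5.
y gives more utility per dollar, so spend all income on y: y* = I/p_y, x* = 0.
Numerically: x* = 0, y* = 23.

x* = 0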